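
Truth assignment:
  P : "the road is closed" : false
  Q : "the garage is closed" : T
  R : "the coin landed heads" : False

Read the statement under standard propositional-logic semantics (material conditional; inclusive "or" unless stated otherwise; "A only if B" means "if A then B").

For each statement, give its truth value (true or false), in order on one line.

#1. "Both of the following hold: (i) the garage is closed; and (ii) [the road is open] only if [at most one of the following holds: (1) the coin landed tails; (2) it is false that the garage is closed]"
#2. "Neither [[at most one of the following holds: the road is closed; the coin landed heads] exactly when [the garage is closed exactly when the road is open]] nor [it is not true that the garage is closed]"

#1: In symbols: Q ∧ (¬P → (¬R ↑ ¬Q))

¬P = ¬F = T
¬R = ¬F = T
¬Q = ¬T = F
¬R ↑ ¬Q = T ↑ F = T
¬P → (¬R ↑ ¬Q) = T → T = T
Q ∧ (¬P → (¬R ↑ ¬Q)) = T ∧ T = T
Thus #1 is true.

#2: In symbols: ((P ↑ R) ↔ (Q ↔ ¬P)) ↓ ¬Q

P ↑ R = F ↑ F = T
¬P = ¬F = T
Q ↔ ¬P = T ↔ T = T
(P ↑ R) ↔ (Q ↔ ¬P) = T ↔ T = T
¬Q = ¬T = F
((P ↑ R) ↔ (Q ↔ ¬P)) ↓ ¬Q = T ↓ F = F
So #2 is false.

#1 T, #2 F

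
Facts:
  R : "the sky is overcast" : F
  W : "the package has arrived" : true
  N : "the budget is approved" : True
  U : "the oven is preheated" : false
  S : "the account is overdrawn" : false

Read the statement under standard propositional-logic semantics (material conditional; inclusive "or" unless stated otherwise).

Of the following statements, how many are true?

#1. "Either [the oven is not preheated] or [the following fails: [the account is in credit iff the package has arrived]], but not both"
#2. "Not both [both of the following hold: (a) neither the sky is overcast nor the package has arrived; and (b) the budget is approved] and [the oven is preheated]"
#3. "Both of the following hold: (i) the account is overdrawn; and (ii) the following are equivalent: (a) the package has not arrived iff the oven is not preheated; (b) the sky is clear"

#1: Formalization: ~U xor ~(~S <-> W)

~U = ~F = T
~S = ~F = T
~S <-> W = T <-> T = T
~(~S <-> W) = ~T = F
~U xor ~(~S <-> W) = T xor F = T
Thus #1 is true.

#2: In symbols: ((R nor W) & N) nand U

R nor W = F nor T = F
(R nor W) & N = F & T = F
((R nor W) & N) nand U = F nand F = T
So #2 is true.

#3: Formalization: S & ((~W <-> ~U) <-> ~R)

~W = ~T = F
~U = ~F = T
~W <-> ~U = F <-> T = F
~R = ~F = T
(~W <-> ~U) <-> ~R = F <-> T = F
S & ((~W <-> ~U) <-> ~R) = F & F = F
So #3 is false.

True statements: 2 (#1, #2).

2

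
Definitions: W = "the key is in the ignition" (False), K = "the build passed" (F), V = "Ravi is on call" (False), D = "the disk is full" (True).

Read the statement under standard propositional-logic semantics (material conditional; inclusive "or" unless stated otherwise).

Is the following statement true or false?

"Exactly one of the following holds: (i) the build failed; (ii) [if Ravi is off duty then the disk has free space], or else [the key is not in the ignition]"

False

Values: K=False, V=False, D=True, W=False.
Parsed as not K xor ((not V -> not D) or not W)

not K = not False = True
not V = not False = True
not D = not True = False
not V -> not D = True -> False = False
not W = not False = True
(not V -> not D) or not W = False or True = True
not K xor ((not V -> not D) or not W) = True xor True = False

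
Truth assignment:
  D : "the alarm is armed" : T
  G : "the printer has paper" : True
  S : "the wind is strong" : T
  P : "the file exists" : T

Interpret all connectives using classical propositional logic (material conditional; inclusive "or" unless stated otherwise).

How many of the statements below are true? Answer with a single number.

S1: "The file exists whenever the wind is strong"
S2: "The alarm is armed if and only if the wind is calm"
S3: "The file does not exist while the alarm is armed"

S1: Formalization: S → P

S → P = T → T = T
Hence S1 is true.

S2: This is D ↔ ¬S.

¬S = ¬T = F
D ↔ ¬S = T ↔ F = F
So S2 is false.

S3: Formalization: ¬P ∧ D

¬P = ¬T = F
¬P ∧ D = F ∧ T = F
Thus S3 is false.

True statements: 1 (S1).

1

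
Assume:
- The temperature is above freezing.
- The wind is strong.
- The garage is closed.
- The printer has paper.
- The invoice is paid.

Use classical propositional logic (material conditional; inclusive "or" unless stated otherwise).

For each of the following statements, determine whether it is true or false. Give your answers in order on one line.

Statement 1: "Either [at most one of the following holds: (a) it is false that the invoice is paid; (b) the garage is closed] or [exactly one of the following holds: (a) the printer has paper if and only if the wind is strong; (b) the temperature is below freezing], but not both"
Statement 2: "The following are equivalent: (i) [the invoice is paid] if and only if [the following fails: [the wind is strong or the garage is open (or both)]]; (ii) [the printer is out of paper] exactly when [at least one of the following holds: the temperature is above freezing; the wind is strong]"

Let N = "the invoice is paid" (T), V = "the garage is closed" (T), P = "the printer has paper" (T), U = "the wind is strong" (T), Q = "the temperature is below freezing" (F).

Statement 1: Parsed as (~N nand V) xor ((P <-> U) xor Q)

~N = ~T = F
~N nand V = F nand T = T
P <-> U = T <-> T = T
(P <-> U) xor Q = T xor F = T
(~N nand V) xor ((P <-> U) xor Q) = T xor T = F
Thus Statement 1 is false.

Statement 2: Parsed as (N <-> ~(U | ~V)) <-> (~P <-> (~Q | U))

~V = ~T = F
U | ~V = T | F = T
~(U | ~V) = ~T = F
N <-> ~(U | ~V) = T <-> F = F
~P = ~T = F
~Q = ~F = T
~Q | U = T | T = T
~P <-> (~Q | U) = F <-> T = F
(N <-> ~(U | ~V)) <-> (~P <-> (~Q | U)) = F <-> F = T
Thus Statement 2 is true.

Statement 1 False / Statement 2 True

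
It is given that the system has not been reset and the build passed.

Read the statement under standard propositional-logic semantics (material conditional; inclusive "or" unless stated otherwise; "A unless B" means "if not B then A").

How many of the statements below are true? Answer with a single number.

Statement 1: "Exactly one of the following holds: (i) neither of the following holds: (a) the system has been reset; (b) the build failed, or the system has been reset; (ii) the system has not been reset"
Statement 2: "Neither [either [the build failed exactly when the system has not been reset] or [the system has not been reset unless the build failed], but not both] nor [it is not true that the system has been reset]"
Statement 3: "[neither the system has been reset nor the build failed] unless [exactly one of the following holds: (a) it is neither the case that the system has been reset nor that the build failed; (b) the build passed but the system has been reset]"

Let P = "the system has been reset" (F), Q = "the build passed" (T).

Statement 1: In symbols: (P nor (~Q | P)) xor ~P

~Q = ~T = F
~Q | P = F | F = F
P nor (~Q | P) = F nor F = T
~P = ~F = T
(P nor (~Q | P)) xor ~P = T xor T = F
Hence Statement 1 is false.

Statement 2: This is ((~Q <-> ~P) xor (~P | ~Q)) nor ~P.

~Q = ~T = F
~P = ~F = T
~Q <-> ~P = F <-> T = F
~P = ~F = T
~Q = ~T = F
~P | ~Q = T | F = T
(~Q <-> ~P) xor (~P | ~Q) = F xor T = T
~P = ~F = T
((~Q <-> ~P) xor (~P | ~Q)) nor ~P = T nor T = F
So Statement 2 is false.

Statement 3: Formalization: (P nor ~Q) | ((P nor ~Q) xor (Q & P))

~Q = ~T = F
P nor ~Q = F nor F = T
~Q = ~T = F
P nor ~Q = F nor F = T
Q & P = T & F = F
(P nor ~Q) xor (Q & P) = T xor F = T
(P nor ~Q) | ((P nor ~Q) xor (Q & P)) = T | T = T
Thus Statement 3 is true.

True statements: 1 (Statement 3).

1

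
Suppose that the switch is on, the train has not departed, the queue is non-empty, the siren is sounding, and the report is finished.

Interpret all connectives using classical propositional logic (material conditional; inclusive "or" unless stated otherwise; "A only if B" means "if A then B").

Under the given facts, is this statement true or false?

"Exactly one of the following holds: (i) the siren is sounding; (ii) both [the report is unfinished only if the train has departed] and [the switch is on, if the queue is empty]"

The statement is false.

Let S = "the siren is sounding" (T), U = "the report is finished" (T), Q = "the train has departed" (F), R = "the queue is empty" (F), P = "the switch is on" (T).
In symbols: S ⊕ ((¬U → Q) ∧ (R → P))

¬U = ¬T = F
¬U → Q = F → F = T
R → P = F → T = T
(¬U → Q) ∧ (R → P) = T ∧ T = T
S ⊕ ((¬U → Q) ∧ (R → P)) = T ⊕ T = F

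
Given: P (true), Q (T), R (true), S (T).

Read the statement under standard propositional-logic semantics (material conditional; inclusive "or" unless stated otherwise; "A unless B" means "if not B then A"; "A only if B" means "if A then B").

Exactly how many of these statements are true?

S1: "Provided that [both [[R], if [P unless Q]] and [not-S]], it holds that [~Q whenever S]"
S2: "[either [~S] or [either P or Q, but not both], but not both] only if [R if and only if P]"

2

S1: In symbols: (((P ∨ Q) → R) ∧ ¬S) → (S → ¬Q)

P ∨ Q = T ∨ T = T
(P ∨ Q) → R = T → T = T
¬S = ¬T = F
((P ∨ Q) → R) ∧ ¬S = T ∧ F = F
¬Q = ¬T = F
S → ¬Q = T → F = F
(((P ∨ Q) → R) ∧ ¬S) → (S → ¬Q) = F → F = T
So S1 is true.

S2: This is (¬S ⊕ (P ⊕ Q)) → (R ↔ P).

¬S = ¬T = F
P ⊕ Q = T ⊕ T = F
¬S ⊕ (P ⊕ Q) = F ⊕ F = F
R ↔ P = T ↔ T = T
(¬S ⊕ (P ⊕ Q)) → (R ↔ P) = F → T = T
So S2 is true.

Count: 2.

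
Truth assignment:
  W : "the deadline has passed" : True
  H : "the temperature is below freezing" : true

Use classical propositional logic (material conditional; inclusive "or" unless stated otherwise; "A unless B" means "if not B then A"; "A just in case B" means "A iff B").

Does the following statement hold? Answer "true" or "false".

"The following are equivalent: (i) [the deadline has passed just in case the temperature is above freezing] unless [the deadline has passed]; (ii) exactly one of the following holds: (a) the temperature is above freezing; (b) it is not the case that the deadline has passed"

The statement is false.

Parsed as ((W iff not H) or W) iff (not H xor not W)

not H = not True = False
W iff not H = True iff False = False
(W iff not H) or W = False or True = True
not H = not True = False
not W = not True = False
not H xor not W = False xor False = False
((W iff not H) or W) iff (not H xor not W) = True iff False = False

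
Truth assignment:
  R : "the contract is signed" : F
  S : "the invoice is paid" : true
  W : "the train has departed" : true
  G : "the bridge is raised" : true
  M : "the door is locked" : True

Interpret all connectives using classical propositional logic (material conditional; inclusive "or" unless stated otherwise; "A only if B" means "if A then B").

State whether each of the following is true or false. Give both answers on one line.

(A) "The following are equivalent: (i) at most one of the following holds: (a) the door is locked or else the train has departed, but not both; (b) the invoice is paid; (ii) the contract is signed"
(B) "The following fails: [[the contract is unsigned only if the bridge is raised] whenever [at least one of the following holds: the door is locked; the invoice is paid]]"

(A) F; (B) F

(A): Parsed as ((M xor W) nand S) iff R

M xor W = True xor True = False
(M xor W) nand S = False nand True = True
((M xor W) nand S) iff R = True iff False = False
So (A) is false.

(B): This is not ((M or S) -> (not R -> G)).

M or S = True or True = True
not R = not False = True
not R -> G = True -> True = True
(M or S) -> (not R -> G) = True -> True = True
not ((M or S) -> (not R -> G)) = not True = False
So (B) is false.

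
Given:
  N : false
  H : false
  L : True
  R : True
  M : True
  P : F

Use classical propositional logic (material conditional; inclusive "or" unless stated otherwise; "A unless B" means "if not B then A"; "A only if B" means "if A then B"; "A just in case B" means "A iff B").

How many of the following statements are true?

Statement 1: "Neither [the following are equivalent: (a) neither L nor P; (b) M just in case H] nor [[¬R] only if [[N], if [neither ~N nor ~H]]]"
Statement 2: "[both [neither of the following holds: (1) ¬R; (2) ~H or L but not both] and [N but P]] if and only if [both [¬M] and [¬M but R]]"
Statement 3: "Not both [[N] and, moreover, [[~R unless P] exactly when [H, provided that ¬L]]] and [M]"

Statement 1: In symbols: ((L nor P) iff (M iff H)) nor (not R -> ((not N nor not H) -> N))

L nor P = True nor False = False
M iff H = True iff False = False
(L nor P) iff (M iff H) = False iff False = True
not R = not True = False
not N = not False = True
not H = not False = True
not N nor not H = True nor True = False
(not N nor not H) -> N = False -> False = True
not R -> ((not N nor not H) -> N) = False -> True = True
((L nor P) iff (M iff H)) nor (not R -> ((not N nor not H) -> N)) = True nor True = False
Thus Statement 1 is false.

Statement 2: This is ((not R nor (not H xor L)) and (N and P)) iff (not M and (not M and R)).

not R = not True = False
not H = not False = True
not H xor L = True xor True = False
not R nor (not H xor L) = False nor False = True
N and P = False and False = False
(not R nor (not H xor L)) and (N and P) = True and False = False
not M = not True = False
not M = not True = False
not M and R = False and True = False
not M and (not M and R) = False and False = False
((not R nor (not H xor L)) and (N and P)) iff (not M and (not M and R)) = False iff False = True
Hence Statement 2 is true.

Statement 3: Formalization: (N and ((not R or P) iff (not L -> H))) nand M

not R = not True = False
not R or P = False or False = False
not L = not True = False
not L -> H = False -> False = True
(not R or P) iff (not L -> H) = False iff True = False
N and ((not R or P) iff (not L -> H)) = False and False = False
(N and ((not R or P) iff (not L -> H))) nand M = False nand True = True
Thus Statement 3 is true.

2 of the 3 statements are true (Statement 2, Statement 3).

2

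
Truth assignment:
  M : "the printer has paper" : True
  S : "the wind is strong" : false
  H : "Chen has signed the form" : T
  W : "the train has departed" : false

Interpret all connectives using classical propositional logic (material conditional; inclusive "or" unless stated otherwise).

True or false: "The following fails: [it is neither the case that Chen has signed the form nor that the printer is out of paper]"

Values: H=T, M=T.
In symbols: ¬(H ↓ ¬M)

¬M = ¬T = F
H ↓ ¬M = T ↓ F = F
¬(H ↓ ¬M) = ¬F = T

True.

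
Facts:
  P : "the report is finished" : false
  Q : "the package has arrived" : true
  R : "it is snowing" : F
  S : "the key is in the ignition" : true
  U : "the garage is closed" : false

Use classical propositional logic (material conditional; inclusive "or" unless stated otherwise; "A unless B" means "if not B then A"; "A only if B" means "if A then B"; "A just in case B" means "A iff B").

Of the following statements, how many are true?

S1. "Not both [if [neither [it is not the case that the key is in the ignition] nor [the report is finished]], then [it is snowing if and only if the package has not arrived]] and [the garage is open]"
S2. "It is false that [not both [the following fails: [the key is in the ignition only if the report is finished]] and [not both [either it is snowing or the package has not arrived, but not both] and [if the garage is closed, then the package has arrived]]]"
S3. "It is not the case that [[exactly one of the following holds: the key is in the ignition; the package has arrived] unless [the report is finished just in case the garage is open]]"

2

S1: In symbols: ((¬S ↓ P) → (R ↔ ¬Q)) ↑ ¬U

¬S = ¬T = F
¬S ↓ P = F ↓ F = T
¬Q = ¬T = F
R ↔ ¬Q = F ↔ F = T
(¬S ↓ P) → (R ↔ ¬Q) = T → T = T
¬U = ¬F = T
((¬S ↓ P) → (R ↔ ¬Q)) ↑ ¬U = T ↑ T = F
Hence S1 is false.

S2: In symbols: ¬(¬(S → P) ↑ ((R ⊕ ¬Q) ↑ (U → Q)))

S → P = T → F = F
¬(S → P) = ¬F = T
¬Q = ¬T = F
R ⊕ ¬Q = F ⊕ F = F
U → Q = F → T = T
(R ⊕ ¬Q) ↑ (U → Q) = F ↑ T = T
¬(S → P) ↑ ((R ⊕ ¬Q) ↑ (U → Q)) = T ↑ T = F
¬(¬(S → P) ↑ ((R ⊕ ¬Q) ↑ (U → Q))) = ¬F = T
Thus S2 is true.

S3: In symbols: ¬((S ⊕ Q) ∨ (P ↔ ¬U))

S ⊕ Q = T ⊕ T = F
¬U = ¬F = T
P ↔ ¬U = F ↔ T = F
(S ⊕ Q) ∨ (P ↔ ¬U) = F ∨ F = F
¬((S ⊕ Q) ∨ (P ↔ ¬U)) = ¬F = T
Hence S3 is true.

True statements: 2.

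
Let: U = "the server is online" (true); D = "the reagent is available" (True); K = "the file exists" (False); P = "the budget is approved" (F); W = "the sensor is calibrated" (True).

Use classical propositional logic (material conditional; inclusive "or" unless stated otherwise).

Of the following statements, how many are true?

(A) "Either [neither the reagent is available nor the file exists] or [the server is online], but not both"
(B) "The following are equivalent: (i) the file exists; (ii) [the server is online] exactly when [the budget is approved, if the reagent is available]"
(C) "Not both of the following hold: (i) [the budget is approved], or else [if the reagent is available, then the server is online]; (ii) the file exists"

(A): Parsed as (D nor K) xor U

D nor K = True nor False = False
(D nor K) xor U = False xor True = True
Thus (A) is true.

(B): In symbols: K iff (U iff (D -> P))

D -> P = True -> False = False
U iff (D -> P) = True iff False = False
K iff (U iff (D -> P)) = False iff False = True
Thus (B) is true.

(C): In symbols: (P or (D -> U)) nand K

D -> U = True -> True = True
P or (D -> U) = False or True = True
(P or (D -> U)) nand K = True nand False = True
Hence (C) is true.

True statements: 3.

3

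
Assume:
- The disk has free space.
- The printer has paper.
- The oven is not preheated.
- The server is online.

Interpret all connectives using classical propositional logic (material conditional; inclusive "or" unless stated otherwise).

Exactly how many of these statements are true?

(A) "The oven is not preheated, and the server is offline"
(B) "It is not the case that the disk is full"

Let G = "the oven is preheated" (F), V = "the server is online" (T), M = "the disk is full" (F).

(A): Formalization: ~G & ~V

~G = ~F = T
~V = ~T = F
~G & ~V = T & F = F
So (A) is false.

(B): In symbols: ~M

~M = ~F = T
Thus (B) is true.

True statements: 1 ((B)).

1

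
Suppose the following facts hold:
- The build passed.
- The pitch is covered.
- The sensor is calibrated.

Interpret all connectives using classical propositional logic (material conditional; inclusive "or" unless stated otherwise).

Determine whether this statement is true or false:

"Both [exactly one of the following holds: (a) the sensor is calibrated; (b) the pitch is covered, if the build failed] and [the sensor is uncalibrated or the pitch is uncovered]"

False.

Let R = "the sensor is calibrated" (T), P = "the build passed" (T), Q = "the pitch is covered" (T).
Formalization: (R xor (~P -> Q)) & (~R | ~Q)

~P = ~T = F
~P -> Q = F -> T = T
R xor (~P -> Q) = T xor T = F
~R = ~T = F
~Q = ~T = F
~R | ~Q = F | F = F
(R xor (~P -> Q)) & (~R | ~Q) = F & F = F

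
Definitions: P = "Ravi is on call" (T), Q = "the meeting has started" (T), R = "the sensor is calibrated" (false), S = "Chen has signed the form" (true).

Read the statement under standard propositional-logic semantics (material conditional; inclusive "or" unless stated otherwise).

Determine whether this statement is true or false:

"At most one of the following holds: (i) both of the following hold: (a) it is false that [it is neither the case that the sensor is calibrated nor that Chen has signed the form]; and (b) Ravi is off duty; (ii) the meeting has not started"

This is (¬(R ↓ S) ∧ ¬P) ↑ ¬Q.

R ↓ S = F ↓ T = F
¬(R ↓ S) = ¬F = T
¬P = ¬T = F
¬(R ↓ S) ∧ ¬P = T ∧ F = F
¬Q = ¬T = F
(¬(R ↓ S) ∧ ¬P) ↑ ¬Q = F ↑ F = T

The statement is true.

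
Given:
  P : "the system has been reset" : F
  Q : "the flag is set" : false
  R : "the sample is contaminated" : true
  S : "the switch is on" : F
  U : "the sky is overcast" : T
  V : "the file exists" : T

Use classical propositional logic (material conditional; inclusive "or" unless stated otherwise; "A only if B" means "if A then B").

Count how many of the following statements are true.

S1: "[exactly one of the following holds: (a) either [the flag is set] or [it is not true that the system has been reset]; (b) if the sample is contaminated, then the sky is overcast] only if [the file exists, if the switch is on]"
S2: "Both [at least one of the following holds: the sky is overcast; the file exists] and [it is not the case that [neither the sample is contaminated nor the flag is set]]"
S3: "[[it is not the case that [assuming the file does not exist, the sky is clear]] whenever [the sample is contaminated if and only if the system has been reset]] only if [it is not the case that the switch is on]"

3

S1: Parsed as ((Q or not P) xor (R -> U)) -> (S -> V)

not P = not False = True
Q or not P = False or True = True
R -> U = True -> True = True
(Q or not P) xor (R -> U) = True xor True = False
S -> V = False -> True = True
((Q or not P) xor (R -> U)) -> (S -> V) = False -> True = True
Hence S1 is true.

S2: Formalization: (U or V) and not (R nor Q)

U or V = True or True = True
R nor Q = True nor False = False
not (R nor Q) = not False = True
(U or V) and not (R nor Q) = True and True = True
Hence S2 is true.

S3: Parsed as ((R iff P) -> not (not V -> not U)) -> not S

R iff P = True iff False = False
not V = not True = False
not U = not True = False
not V -> not U = False -> False = True
not (not V -> not U) = not True = False
(R iff P) -> not (not V -> not U) = False -> False = True
not S = not False = True
((R iff P) -> not (not V -> not U)) -> not S = True -> True = True
Hence S3 is true.

Count: 3.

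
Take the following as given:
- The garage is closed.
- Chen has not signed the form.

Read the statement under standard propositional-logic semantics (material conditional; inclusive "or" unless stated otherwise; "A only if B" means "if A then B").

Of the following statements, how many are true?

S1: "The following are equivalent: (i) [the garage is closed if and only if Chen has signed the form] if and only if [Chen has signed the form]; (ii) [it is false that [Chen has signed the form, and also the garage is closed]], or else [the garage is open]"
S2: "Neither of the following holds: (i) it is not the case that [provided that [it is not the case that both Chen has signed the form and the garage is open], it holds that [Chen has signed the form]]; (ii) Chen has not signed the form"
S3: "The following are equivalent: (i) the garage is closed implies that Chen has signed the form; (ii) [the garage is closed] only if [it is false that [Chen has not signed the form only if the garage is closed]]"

Let P = "the garage is closed" (T), Q = "Chen has signed the form" (F).

S1: Parsed as ((P ↔ Q) ↔ Q) ↔ (¬(Q ∧ P) ∨ ¬P)

P ↔ Q = T ↔ F = F
(P ↔ Q) ↔ Q = F ↔ F = T
Q ∧ P = F ∧ T = F
¬(Q ∧ P) = ¬F = T
¬P = ¬T = F
¬(Q ∧ P) ∨ ¬P = T ∨ F = T
((P ↔ Q) ↔ Q) ↔ (¬(Q ∧ P) ∨ ¬P) = T ↔ T = T
Thus S1 is true.

S2: In symbols: ¬((Q ↑ ¬P) → Q) ↓ ¬Q

¬P = ¬T = F
Q ↑ ¬P = F ↑ F = T
(Q ↑ ¬P) → Q = T → F = F
¬((Q ↑ ¬P) → Q) = ¬F = T
¬Q = ¬F = T
¬((Q ↑ ¬P) → Q) ↓ ¬Q = T ↓ T = F
Thus S2 is false.

S3: Parsed as (P → Q) ↔ (P → ¬(¬Q → P))

P → Q = T → F = F
¬Q = ¬F = T
¬Q → P = T → T = T
¬(¬Q → P) = ¬T = F
P → ¬(¬Q → P) = T → F = F
(P → Q) ↔ (P → ¬(¬Q → P)) = F ↔ F = T
Hence S3 is true.

2 of the 3 statements are true (S1, S3).

2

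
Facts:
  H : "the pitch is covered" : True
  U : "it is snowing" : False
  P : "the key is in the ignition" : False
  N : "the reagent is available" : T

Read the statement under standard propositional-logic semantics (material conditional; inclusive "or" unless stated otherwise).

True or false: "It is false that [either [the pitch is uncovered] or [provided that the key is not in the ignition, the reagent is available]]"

False

Values: H=True, P=False, N=True.
Parsed as not (not H or (not P -> N))

not H = not True = False
not P = not False = True
not P -> N = True -> True = True
not H or (not P -> N) = False or True = True
not (not H or (not P -> N)) = not True = False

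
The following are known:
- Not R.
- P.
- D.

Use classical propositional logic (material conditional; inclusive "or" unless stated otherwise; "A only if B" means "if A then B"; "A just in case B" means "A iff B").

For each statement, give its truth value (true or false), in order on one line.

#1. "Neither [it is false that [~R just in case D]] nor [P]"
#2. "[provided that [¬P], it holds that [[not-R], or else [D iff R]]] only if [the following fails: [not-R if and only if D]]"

#1 F / #2 F

#1: Parsed as ~(~R <-> D) nor P

~R = ~F = T
~R <-> D = T <-> T = T
~(~R <-> D) = ~T = F
~(~R <-> D) nor P = F nor T = F
Hence #1 is false.

#2: In symbols: (~P -> (~R | (D <-> R))) -> ~(~R <-> D)

~P = ~T = F
~R = ~F = T
D <-> R = T <-> F = F
~R | (D <-> R) = T | F = T
~P -> (~R | (D <-> R)) = F -> T = T
~R = ~F = T
~R <-> D = T <-> T = T
~(~R <-> D) = ~T = F
(~P -> (~R | (D <-> R))) -> ~(~R <-> D) = T -> F = F
Thus #2 is false.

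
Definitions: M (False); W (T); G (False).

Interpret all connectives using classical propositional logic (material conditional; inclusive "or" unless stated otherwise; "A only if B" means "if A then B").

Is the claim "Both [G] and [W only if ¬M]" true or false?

false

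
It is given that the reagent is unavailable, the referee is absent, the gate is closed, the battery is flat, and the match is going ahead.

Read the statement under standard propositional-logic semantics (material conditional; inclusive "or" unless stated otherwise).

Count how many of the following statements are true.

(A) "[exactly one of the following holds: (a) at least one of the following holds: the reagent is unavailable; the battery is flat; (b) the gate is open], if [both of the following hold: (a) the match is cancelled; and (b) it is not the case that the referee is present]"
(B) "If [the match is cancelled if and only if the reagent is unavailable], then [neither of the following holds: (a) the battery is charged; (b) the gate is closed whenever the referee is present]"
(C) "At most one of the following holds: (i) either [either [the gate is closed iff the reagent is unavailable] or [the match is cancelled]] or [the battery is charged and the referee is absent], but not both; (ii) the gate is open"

3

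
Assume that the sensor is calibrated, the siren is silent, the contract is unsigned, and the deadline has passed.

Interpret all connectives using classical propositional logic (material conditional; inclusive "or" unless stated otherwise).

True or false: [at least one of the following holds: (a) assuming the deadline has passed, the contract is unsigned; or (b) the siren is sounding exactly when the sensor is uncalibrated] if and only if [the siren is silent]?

True.

Let H = "the deadline has passed" (T), U = "the contract is signed" (F), K = "the siren is sounding" (F), D = "the sensor is calibrated" (T).
In symbols: ((H -> ~U) | (K <-> ~D)) <-> ~K

~U = ~F = T
H -> ~U = T -> T = T
~D = ~T = F
K <-> ~D = F <-> F = T
(H -> ~U) | (K <-> ~D) = T | T = T
~K = ~F = T
((H -> ~U) | (K <-> ~D)) <-> ~K = T <-> T = T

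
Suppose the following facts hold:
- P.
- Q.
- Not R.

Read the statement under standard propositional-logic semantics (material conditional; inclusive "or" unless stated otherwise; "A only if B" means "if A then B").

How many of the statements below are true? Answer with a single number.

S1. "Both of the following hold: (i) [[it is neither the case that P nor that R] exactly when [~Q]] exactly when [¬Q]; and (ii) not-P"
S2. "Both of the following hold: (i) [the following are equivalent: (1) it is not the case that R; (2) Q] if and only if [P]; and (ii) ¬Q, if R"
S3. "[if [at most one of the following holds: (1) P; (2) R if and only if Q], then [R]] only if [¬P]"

2

S1: In symbols: (((P nor R) <-> ~Q) <-> ~Q) & ~P

P nor R = T nor F = F
~Q = ~T = F
(P nor R) <-> ~Q = F <-> F = T
~Q = ~T = F
((P nor R) <-> ~Q) <-> ~Q = T <-> F = F
~P = ~T = F
(((P nor R) <-> ~Q) <-> ~Q) & ~P = F & F = F
Thus S1 is false.

S2: In symbols: ((~R <-> Q) <-> P) & (R -> ~Q)

~R = ~F = T
~R <-> Q = T <-> T = T
(~R <-> Q) <-> P = T <-> T = T
~Q = ~T = F
R -> ~Q = F -> F = T
((~R <-> Q) <-> P) & (R -> ~Q) = T & T = T
Hence S2 is true.

S3: Parsed as ((P nand (R <-> Q)) -> R) -> ~P

R <-> Q = F <-> T = F
P nand (R <-> Q) = T nand F = T
(P nand (R <-> Q)) -> R = T -> F = F
~P = ~T = F
((P nand (R <-> Q)) -> R) -> ~P = F -> F = T
So S3 is true.

Count: 2.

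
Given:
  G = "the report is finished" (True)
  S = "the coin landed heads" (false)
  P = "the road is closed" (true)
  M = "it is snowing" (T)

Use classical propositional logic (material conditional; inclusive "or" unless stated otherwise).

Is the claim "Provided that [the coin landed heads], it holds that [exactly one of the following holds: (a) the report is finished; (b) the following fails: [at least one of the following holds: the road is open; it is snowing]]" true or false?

true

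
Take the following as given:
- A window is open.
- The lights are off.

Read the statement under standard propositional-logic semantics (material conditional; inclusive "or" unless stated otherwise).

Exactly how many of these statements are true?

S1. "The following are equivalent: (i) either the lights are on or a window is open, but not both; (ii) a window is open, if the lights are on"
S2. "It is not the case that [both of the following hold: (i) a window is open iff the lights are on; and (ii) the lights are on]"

Let N = "the lights are on" (F), G = "a window is open" (T).

S1: Formalization: (N xor G) <-> (N -> G)

N xor G = F xor T = T
N -> G = F -> T = T
(N xor G) <-> (N -> G) = T <-> T = T
So S1 is true.

S2: This is ~((G <-> N) & N).

G <-> N = T <-> F = F
(G <-> N) & N = F & F = F
~((G <-> N) & N) = ~F = T
Hence S2 is true.

Count: 2.

2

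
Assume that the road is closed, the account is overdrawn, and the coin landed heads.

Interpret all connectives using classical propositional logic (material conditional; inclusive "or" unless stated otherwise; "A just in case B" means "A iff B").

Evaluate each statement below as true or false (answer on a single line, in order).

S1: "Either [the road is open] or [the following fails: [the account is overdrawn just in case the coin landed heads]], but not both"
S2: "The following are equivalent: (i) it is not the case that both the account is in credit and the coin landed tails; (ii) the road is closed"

S1 false, S2 true

Let R = "the road is closed" (T), K = "the account is overdrawn" (T), H = "the coin landed heads" (T).

S1: In symbols: ¬R ⊕ ¬(K ↔ H)

¬R = ¬T = F
K ↔ H = T ↔ T = T
¬(K ↔ H) = ¬T = F
¬R ⊕ ¬(K ↔ H) = F ⊕ F = F
So S1 is false.

S2: Formalization: (¬K ↑ ¬H) ↔ R

¬K = ¬T = F
¬H = ¬T = F
¬K ↑ ¬H = F ↑ F = T
(¬K ↑ ¬H) ↔ R = T ↔ T = T
Thus S2 is true.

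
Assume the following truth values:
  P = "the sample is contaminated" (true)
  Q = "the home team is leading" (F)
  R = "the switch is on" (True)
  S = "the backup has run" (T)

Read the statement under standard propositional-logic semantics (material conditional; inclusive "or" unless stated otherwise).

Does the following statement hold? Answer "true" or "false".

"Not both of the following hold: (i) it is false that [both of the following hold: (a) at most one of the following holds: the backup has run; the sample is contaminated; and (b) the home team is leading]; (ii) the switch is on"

This is not ((S nand P) and Q) nand R.

S nand P = True nand True = False
(S nand P) and Q = False and False = False
not ((S nand P) and Q) = not False = True
not ((S nand P) and Q) nand R = True nand True = False

False.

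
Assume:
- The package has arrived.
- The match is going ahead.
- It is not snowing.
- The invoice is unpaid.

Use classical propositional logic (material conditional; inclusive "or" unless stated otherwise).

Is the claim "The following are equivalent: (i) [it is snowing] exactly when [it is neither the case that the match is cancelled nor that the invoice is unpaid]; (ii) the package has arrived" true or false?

true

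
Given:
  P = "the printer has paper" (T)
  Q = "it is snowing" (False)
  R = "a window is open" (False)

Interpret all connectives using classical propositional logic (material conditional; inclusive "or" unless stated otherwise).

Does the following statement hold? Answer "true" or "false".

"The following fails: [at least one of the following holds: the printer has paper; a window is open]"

Values: P=T, R=F.
Formalization: ¬(P ∨ R)

P ∨ R = T ∨ F = T
¬(P ∨ R) = ¬T = F

False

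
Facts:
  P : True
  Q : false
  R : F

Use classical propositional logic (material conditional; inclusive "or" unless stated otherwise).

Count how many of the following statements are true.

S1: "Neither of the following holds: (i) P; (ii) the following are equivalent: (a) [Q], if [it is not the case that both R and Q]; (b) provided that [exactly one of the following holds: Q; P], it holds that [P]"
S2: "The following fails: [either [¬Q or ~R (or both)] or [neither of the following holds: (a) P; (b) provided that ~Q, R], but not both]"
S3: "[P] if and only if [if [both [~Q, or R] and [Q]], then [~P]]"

S1: In symbols: P nor (((R nand Q) -> Q) iff ((Q xor P) -> P))

R nand Q = False nand False = True
(R nand Q) -> Q = True -> False = False
Q xor P = False xor True = True
(Q xor P) -> P = True -> True = True
((R nand Q) -> Q) iff ((Q xor P) -> P) = False iff True = False
P nor (((R nand Q) -> Q) iff ((Q xor P) -> P)) = True nor False = False
Thus S1 is false.

S2: Formalization: not ((not Q or not R) xor (P nor (not Q -> R)))

not Q = not False = True
not R = not False = True
not Q or not R = True or True = True
not Q = not False = True
not Q -> R = True -> False = False
P nor (not Q -> R) = True nor False = False
(not Q or not R) xor (P nor (not Q -> R)) = True xor False = True
not ((not Q or not R) xor (P nor (not Q -> R))) = not True = False
Thus S2 is false.

S3: In symbols: P iff (((not Q or R) and Q) -> not P)

not Q = not False = True
not Q or R = True or False = True
(not Q or R) and Q = True and False = False
not P = not True = False
((not Q or R) and Q) -> not P = False -> False = True
P iff (((not Q or R) and Q) -> not P) = True iff True = True
Hence S3 is true.

True statements: 1 (S3).

1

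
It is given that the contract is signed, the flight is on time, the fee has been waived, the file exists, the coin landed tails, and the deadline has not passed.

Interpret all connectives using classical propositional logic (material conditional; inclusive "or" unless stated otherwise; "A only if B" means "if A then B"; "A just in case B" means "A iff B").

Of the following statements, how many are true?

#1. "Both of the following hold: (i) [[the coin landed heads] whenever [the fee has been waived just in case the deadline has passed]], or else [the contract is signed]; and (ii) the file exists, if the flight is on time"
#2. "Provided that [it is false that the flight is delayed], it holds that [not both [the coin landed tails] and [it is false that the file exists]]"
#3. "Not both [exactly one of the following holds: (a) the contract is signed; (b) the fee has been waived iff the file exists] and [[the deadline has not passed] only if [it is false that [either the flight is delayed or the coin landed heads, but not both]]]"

3

Let R = "the fee has been waived" (True), L = "the deadline has passed" (False), U = "the coin landed heads" (False), N = "the contract is signed" (True), W = "the flight is delayed" (False), D = "the file exists" (True).

#1: Formalization: (((R iff L) -> U) or N) and (not W -> D)

R iff L = True iff False = False
(R iff L) -> U = False -> False = True
((R iff L) -> U) or N = True or True = True
not W = not False = True
not W -> D = True -> True = True
(((R iff L) -> U) or N) and (not W -> D) = True and True = True
So #1 is true.

#2: Parsed as not W -> (not U nand not D)

not W = not False = True
not U = not False = True
not D = not True = False
not U nand not D = True nand False = True
not W -> (not U nand not D) = True -> True = True
So #2 is true.

#3: This is (N xor (R iff D)) nand (not L -> not (W xor U)).

R iff D = True iff True = True
N xor (R iff D) = True xor True = False
not L = not False = True
W xor U = False xor False = False
not (W xor U) = not False = True
not L -> not (W xor U) = True -> True = True
(N xor (R iff D)) nand (not L -> not (W xor U)) = False nand True = True
Hence #3 is true.

3 of the 3 statements are true.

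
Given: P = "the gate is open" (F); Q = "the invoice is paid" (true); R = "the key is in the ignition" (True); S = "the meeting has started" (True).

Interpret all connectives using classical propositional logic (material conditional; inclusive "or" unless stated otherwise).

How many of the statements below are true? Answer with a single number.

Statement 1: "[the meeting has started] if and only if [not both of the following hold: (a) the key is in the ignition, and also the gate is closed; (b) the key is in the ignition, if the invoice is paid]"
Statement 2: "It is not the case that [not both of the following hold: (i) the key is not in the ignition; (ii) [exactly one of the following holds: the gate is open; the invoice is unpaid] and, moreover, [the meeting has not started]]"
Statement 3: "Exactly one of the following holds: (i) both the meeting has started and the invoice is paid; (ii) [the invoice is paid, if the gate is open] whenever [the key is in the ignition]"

Statement 1: In symbols: S ↔ ((R ∧ ¬P) ↑ (Q → R))

¬P = ¬F = T
R ∧ ¬P = T ∧ T = T
Q → R = T → T = T
(R ∧ ¬P) ↑ (Q → R) = T ↑ T = F
S ↔ ((R ∧ ¬P) ↑ (Q → R)) = T ↔ F = F
Hence Statement 1 is false.

Statement 2: Formalization: ¬(¬R ↑ ((P ⊕ ¬Q) ∧ ¬S))

¬R = ¬T = F
¬Q = ¬T = F
P ⊕ ¬Q = F ⊕ F = F
¬S = ¬T = F
(P ⊕ ¬Q) ∧ ¬S = F ∧ F = F
¬R ↑ ((P ⊕ ¬Q) ∧ ¬S) = F ↑ F = T
¬(¬R ↑ ((P ⊕ ¬Q) ∧ ¬S)) = ¬T = F
Hence Statement 2 is false.

Statement 3: Parsed as (S ∧ Q) ⊕ (R → (P → Q))

S ∧ Q = T ∧ T = T
P → Q = F → T = T
R → (P → Q) = T → T = T
(S ∧ Q) ⊕ (R → (P → Q)) = T ⊕ T = F
Hence Statement 3 is false.

0 of the 3 statements are true (none).

0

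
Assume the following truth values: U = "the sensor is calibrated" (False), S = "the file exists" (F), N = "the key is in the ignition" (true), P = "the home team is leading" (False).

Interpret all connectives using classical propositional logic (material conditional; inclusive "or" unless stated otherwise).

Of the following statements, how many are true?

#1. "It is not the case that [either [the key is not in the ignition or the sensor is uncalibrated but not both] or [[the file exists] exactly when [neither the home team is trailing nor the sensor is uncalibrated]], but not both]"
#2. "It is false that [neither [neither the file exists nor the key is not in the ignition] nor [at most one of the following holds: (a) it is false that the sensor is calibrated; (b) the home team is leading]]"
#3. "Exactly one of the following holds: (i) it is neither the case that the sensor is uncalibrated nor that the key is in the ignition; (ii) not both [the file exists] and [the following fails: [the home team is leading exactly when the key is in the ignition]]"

#1: Parsed as not ((not N xor not U) xor (S iff (not P nor not U)))

not N = not True = False
not U = not False = True
not N xor not U = False xor True = True
not P = not False = True
not U = not False = True
not P nor not U = True nor True = False
S iff (not P nor not U) = False iff False = True
(not N xor not U) xor (S iff (not P nor not U)) = True xor True = False
not ((not N xor not U) xor (S iff (not P nor not U))) = not False = True
Thus #1 is true.

#2: This is not ((S nor not N) nor (not U nand P)).

not N = not True = False
S nor not N = False nor False = True
not U = not False = True
not U nand P = True nand False = True
(S nor not N) nor (not U nand P) = True nor True = False
not ((S nor not N) nor (not U nand P)) = not False = True
Hence #2 is true.

#3: This is (not U nor N) xor (S nand not (P iff N)).

not U = not False = True
not U nor N = True nor True = False
P iff N = False iff True = False
not (P iff N) = not False = True
S nand not (P iff N) = False nand True = True
(not U nor N) xor (S nand not (P iff N)) = False xor True = True
Thus #3 is true.

3 of the 3 statements are true (#1, #2, #3).

3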